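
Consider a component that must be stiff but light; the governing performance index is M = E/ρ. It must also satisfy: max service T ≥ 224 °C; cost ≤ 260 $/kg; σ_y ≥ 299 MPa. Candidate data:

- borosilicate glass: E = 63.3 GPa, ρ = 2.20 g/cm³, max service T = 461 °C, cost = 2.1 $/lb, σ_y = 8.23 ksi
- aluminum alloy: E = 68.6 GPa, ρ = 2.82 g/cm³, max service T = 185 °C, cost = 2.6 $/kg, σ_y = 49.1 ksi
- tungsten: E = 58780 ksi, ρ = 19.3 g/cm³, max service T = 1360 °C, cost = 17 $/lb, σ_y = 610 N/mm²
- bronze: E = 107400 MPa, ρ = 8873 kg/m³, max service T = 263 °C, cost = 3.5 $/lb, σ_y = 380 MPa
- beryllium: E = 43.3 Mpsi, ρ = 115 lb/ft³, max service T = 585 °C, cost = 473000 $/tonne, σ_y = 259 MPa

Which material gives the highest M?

Screen on constraints: max service T ≥ 224 °C; cost ≤ 260 $/kg; σ_y ≥ 299 MPa. Survivors: tungsten, bronze.
In SI units:
  tungsten: E = 405.3 GPa, ρ = 19300 kg/m³
  bronze: E = 107.4 GPa, ρ = 8873 kg/m³
  tungsten: M = 21.0 MN·m/kg
  bronze: M = 12.1 MN·m/kg
Tungsten has the largest M.

tungsten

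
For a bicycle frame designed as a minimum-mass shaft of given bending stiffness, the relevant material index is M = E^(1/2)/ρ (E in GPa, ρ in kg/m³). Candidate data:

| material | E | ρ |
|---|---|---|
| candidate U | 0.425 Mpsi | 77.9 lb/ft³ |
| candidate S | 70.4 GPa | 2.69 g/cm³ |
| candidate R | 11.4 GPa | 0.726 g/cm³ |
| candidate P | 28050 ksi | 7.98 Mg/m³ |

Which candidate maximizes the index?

After converting to SI:
  candidate U: E = 2.930 GPa, ρ = 1248 kg/m³
  candidate S: E = 70.40 GPa, ρ = 2690 kg/m³
  candidate R: E = 11.40 GPa, ρ = 726.0 kg/m³
  candidate P: E = 193.4 GPa, ρ = 7980 kg/m³
  candidate R: M = 4.65×10⁻³
  candidate S: M = 3.12×10⁻³
  candidate P: M = 1.74×10⁻³
  candidate U: M = 1.37×10⁻³
Candidate R ranks first.

candidate R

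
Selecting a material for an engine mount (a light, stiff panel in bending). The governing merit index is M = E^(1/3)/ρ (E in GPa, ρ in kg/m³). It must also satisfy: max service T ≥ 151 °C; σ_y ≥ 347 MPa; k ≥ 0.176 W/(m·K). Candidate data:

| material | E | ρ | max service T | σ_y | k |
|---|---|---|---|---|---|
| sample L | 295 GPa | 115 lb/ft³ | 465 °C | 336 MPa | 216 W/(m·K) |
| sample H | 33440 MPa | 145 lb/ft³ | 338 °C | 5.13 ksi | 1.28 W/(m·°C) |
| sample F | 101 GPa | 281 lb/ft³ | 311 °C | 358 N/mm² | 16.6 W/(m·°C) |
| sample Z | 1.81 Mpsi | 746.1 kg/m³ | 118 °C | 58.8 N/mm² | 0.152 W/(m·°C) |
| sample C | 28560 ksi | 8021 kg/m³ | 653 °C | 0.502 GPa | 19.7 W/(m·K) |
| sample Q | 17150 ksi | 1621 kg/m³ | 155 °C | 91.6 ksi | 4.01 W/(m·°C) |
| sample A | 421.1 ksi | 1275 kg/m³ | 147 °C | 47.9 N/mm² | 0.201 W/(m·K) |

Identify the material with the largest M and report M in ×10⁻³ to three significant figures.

sample Q, M = 3.03×10⁻³

Screen on constraints: max service T ≥ 151 °C; σ_y ≥ 347 MPa; k ≥ 0.176 W/(m·K). Survivors: sample F, sample C, sample Q.
Convert each candidate to consistent units, then evaluate M:
  sample F: E = 101.0 GPa, ρ = 4501 kg/m³
  sample C: E = 196.9 GPa, ρ = 8021 kg/m³
  sample Q: E = 118.2 GPa, ρ = 1621 kg/m³
  sample Q: M = 3.03×10⁻³
  sample F: M = 1.03×10⁻³
  sample C: M = 0.725×10⁻³
Sample Q ranks first.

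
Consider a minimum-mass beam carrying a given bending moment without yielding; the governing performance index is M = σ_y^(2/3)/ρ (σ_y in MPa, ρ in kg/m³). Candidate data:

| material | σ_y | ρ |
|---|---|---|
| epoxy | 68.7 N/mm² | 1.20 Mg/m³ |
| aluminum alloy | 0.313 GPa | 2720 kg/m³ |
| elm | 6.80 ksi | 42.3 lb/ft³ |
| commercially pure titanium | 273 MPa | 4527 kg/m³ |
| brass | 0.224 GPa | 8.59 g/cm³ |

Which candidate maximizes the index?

Putting every candidate on a common basis:
  epoxy: σ_y = 68.70 MPa, ρ = 1200 kg/m³
  aluminum alloy: σ_y = 313.0 MPa, ρ = 2720 kg/m³
  elm: σ_y = 46.88 MPa, ρ = 677.6 kg/m³
  commercially pure titanium: σ_y = 273.0 MPa, ρ = 4527 kg/m³
  brass: σ_y = 224.0 MPa, ρ = 8590 kg/m³
  elm: M = 19.2×10⁻³
  aluminum alloy: M = 16.9×10⁻³
  epoxy: M = 14.0×10⁻³
  commercially pure titanium: M = 9.30×10⁻³
  brass: M = 4.29×10⁻³
Elm has the largest M.

elm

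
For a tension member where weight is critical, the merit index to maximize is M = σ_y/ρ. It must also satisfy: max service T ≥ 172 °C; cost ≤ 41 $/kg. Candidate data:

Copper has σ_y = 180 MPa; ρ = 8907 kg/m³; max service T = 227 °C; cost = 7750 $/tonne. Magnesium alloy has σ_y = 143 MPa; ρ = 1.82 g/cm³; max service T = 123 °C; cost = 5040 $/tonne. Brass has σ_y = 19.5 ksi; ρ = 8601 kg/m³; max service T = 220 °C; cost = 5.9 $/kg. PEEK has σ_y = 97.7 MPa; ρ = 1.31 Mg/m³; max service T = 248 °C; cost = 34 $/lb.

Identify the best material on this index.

Screen on constraints: max service T ≥ 172 °C; cost ≤ 41 $/kg. Survivors: copper, brass.
Normalizing units and computing the index:
  copper: σ_y = 180.0 MPa, ρ = 8907 kg/m³
  brass: σ_y = 134.4 MPa, ρ = 8601 kg/m³
  copper: M = 20.2 kN·m/kg
  brass: M = 15.6 kN·m/kg
The maximum is for copper.

copper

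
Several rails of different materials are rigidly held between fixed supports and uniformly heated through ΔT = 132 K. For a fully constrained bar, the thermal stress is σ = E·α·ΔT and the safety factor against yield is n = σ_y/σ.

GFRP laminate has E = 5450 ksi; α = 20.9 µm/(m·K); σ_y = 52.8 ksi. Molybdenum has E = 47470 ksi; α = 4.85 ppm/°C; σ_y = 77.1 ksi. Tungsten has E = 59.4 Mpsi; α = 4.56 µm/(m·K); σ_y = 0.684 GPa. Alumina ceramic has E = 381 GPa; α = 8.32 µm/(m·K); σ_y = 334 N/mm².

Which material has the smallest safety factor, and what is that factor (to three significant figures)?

alumina ceramic, n = 0.798

In consistent units (E in GPa, α in ×10⁻⁶/K, σ_y in MPa):
  GFRP laminate: E = 37.58, α = 20.9, σ_y = 364.0 → σ = 104 MPa, n = 3.51
  molybdenum: E = 327.3, α = 4.85, σ_y = 531.6 → σ = 210 MPa, n = 2.54
  tungsten: E = 409.5, α = 4.56, σ_y = 684.0 → σ = 247 MPa, n = 2.77
  alumina ceramic: E = 381.0, α = 8.32, σ_y = 334.0 → σ = 418 MPa, n = 0.798
Alumina ceramic has the lowest safety factor, n = 0.798.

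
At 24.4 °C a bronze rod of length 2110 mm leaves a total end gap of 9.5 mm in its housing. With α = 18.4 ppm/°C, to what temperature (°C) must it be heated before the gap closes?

269 °C

α·L₀·ΔT = 9.5 mm ⇒ ΔT = 9.5 / (18.4×10⁻⁶ × 2110.0) = 244.7 K.
T = 24.4 + 244.7 = 269.1 °C.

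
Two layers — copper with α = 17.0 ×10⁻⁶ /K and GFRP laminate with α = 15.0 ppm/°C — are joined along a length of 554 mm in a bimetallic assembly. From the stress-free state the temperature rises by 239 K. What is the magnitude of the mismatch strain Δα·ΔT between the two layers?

Δα = |17.0 − 15.0|×10⁻⁶/K = 2.00×10⁻⁶/K.
Mismatch strain = Δα·ΔT = 2.00×10⁻⁶ × 239.0 = 4.78×10⁻⁴.

4.78×10⁻⁴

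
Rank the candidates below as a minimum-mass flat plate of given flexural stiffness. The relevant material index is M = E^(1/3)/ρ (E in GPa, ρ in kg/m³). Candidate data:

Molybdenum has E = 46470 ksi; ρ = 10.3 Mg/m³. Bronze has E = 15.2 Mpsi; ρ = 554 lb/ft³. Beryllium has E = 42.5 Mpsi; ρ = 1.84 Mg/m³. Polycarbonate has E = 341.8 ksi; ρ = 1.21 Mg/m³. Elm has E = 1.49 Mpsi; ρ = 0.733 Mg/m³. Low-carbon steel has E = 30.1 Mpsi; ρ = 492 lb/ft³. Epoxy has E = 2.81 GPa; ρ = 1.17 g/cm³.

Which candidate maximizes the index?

Normalizing units and computing the index:
  molybdenum: E = 320.4 GPa, ρ = 10300 kg/m³
  bronze: E = 104.8 GPa, ρ = 8874 kg/m³
  beryllium: E = 293.0 GPa, ρ = 1840 kg/m³
  polycarbonate: E = 2.357 GPa, ρ = 1210 kg/m³
  elm: E = 10.27 GPa, ρ = 733.0 kg/m³
  low-carbon steel: E = 207.5 GPa, ρ = 7881 kg/m³
  epoxy: E = 2.810 GPa, ρ = 1170 kg/m³
  beryllium: M = 3.61×10⁻³
  elm: M = 2.97×10⁻³
  epoxy: M = 1.21×10⁻³
  polycarbonate: M = 1.10×10⁻³
  low-carbon steel: M = 0.751×10⁻³
  molybdenum: M = 0.664×10⁻³
  bronze: M = 0.531×10⁻³
Beryllium has the largest M.

beryllium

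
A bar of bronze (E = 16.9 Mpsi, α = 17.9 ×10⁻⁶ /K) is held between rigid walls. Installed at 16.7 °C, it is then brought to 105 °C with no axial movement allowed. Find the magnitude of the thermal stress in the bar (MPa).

184 MPa

E = 16.9 Mpsi = 116.5 GPa.
ΔT = 88.30 K. Constrained thermal stress σ = E·α·ΔT = 116.5×10³ MPa × 17.9×10⁻⁶ × 88.30 = 184 MPa (compressive).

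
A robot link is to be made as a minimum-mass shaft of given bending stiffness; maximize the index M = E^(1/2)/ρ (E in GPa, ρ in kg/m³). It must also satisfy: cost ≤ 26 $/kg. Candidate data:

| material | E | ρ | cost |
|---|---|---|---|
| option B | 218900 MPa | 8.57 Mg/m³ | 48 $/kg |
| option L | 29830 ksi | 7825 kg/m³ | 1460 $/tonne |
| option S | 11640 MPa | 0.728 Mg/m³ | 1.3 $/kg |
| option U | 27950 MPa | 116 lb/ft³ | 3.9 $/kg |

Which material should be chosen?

Screen on constraints: cost ≤ 26 $/kg. Survivors: option L, option S, option U.
Normalizing units and computing the index:
  option L: E = 205.7 GPa, ρ = 7825 kg/m³
  option S: E = 11.64 GPa, ρ = 728.0 kg/m³
  option U: E = 27.95 GPa, ρ = 1858 kg/m³
  option S: M = 4.69×10⁻³
  option U: M = 2.85×10⁻³
  option L: M = 1.83×10⁻³
Highest index: option S.

option S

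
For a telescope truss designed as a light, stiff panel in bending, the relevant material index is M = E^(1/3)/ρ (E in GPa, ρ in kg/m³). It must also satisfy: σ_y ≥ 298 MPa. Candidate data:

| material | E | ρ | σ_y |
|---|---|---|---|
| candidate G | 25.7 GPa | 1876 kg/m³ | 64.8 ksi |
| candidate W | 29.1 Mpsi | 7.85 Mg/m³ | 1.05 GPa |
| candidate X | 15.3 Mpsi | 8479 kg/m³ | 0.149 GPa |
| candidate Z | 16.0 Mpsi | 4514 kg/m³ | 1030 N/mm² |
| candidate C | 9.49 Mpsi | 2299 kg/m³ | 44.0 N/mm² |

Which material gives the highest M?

candidate G

Screen on constraints: σ_y ≥ 298 MPa. Survivors: candidate G, candidate W, candidate Z.
After converting to SI:
  candidate G: E = 25.70 GPa, ρ = 1876 kg/m³
  candidate W: E = 200.6 GPa, ρ = 7850 kg/m³
  candidate Z: E = 110.3 GPa, ρ = 4514 kg/m³
  candidate G: M = 1.57×10⁻³
  candidate Z: M = 1.06×10⁻³
  candidate W: M = 0.746×10⁻³
The maximum is for candidate G.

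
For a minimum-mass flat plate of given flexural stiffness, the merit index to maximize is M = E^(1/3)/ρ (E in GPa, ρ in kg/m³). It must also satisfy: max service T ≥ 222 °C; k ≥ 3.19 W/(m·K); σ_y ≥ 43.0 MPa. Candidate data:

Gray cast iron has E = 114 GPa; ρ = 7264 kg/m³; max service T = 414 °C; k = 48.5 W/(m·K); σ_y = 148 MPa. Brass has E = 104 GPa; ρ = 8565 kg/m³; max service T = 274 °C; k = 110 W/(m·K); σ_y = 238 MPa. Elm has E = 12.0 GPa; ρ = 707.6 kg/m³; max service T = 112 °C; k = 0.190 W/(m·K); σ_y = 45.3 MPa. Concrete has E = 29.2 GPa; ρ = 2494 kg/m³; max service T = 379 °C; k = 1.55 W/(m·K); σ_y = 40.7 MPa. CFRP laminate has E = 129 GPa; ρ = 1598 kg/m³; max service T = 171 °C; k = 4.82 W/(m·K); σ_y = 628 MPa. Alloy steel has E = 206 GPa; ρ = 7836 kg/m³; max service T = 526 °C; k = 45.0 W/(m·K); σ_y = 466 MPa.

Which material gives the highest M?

Screen on constraints: max service T ≥ 222 °C; k ≥ 3.19 W/(m·K); σ_y ≥ 43.0 MPa. Survivors: gray cast iron, brass, alloy steel.
Per-candidate index values:
  alloy steel: M = 0.754×10⁻³
  gray cast iron: M = 0.668×10⁻³
  brass: M = 0.549×10⁻³
Highest index: alloy steel.

alloy steel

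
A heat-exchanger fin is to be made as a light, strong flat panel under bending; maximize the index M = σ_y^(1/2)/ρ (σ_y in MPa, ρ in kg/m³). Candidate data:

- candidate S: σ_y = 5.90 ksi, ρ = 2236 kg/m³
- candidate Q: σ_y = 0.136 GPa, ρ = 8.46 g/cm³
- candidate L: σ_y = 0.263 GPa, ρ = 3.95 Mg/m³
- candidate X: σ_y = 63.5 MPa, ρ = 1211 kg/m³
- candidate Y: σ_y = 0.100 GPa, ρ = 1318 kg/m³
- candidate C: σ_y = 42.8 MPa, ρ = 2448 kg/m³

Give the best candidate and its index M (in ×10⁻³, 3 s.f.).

Putting every candidate on a common basis:
  candidate S: σ_y = 40.68 MPa, ρ = 2236 kg/m³
  candidate Q: σ_y = 136.0 MPa, ρ = 8460 kg/m³
  candidate L: σ_y = 263.0 MPa, ρ = 3950 kg/m³
  candidate X: σ_y = 63.50 MPa, ρ = 1211 kg/m³
  candidate Y: σ_y = 100.0 MPa, ρ = 1318 kg/m³
  candidate C: σ_y = 42.80 MPa, ρ = 2448 kg/m³
  candidate Y: M = 7.59×10⁻³
  candidate X: M = 6.58×10⁻³
  candidate L: M = 4.11×10⁻³
  candidate S: M = 2.85×10⁻³
  candidate C: M = 2.67×10⁻³
  candidate Q: M = 1.38×10⁻³
Highest index: candidate Y.

candidate Y, M = 7.59×10⁻³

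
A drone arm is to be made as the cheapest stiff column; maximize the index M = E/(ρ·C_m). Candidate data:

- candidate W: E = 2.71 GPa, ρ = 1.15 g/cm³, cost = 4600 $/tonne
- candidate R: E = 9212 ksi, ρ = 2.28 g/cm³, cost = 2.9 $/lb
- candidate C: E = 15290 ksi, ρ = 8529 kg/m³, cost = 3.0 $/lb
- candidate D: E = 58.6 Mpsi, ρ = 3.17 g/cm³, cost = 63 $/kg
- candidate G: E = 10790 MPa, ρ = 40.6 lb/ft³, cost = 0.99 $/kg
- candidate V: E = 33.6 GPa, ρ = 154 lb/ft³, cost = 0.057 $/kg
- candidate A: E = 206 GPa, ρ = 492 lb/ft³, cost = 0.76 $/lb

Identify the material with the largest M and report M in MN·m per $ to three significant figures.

After converting to SI:
  candidate W: E = 2.710 GPa, ρ = 1150 kg/m³, cost = 4.600 $/kg
  candidate R: E = 63.51 GPa, ρ = 2280 kg/m³, cost = 6.393 $/kg
  candidate C: E = 105.4 GPa, ρ = 8529 kg/m³, cost = 6.614 $/kg
  candidate D: E = 404.0 GPa, ρ = 3170 kg/m³, cost = 63.00 $/kg
  candidate G: E = 10.79 GPa, ρ = 650.3 kg/m³, cost = 0.9900 $/kg
  candidate V: E = 33.60 GPa, ρ = 2467 kg/m³, cost = 0.05700 $/kg
  candidate A: E = 206.0 GPa, ρ = 7881 kg/m³, cost = 1.675 $/kg
  candidate V: M = 239 MN·m per $
  candidate G: M = 16.8 MN·m per $
  candidate A: M = 15.6 MN·m per $
  candidate R: M = 4.36 MN·m per $
  candidate D: M = 2.02 MN·m per $
  candidate C: M = 1.87 MN·m per $
  candidate W: M = 0.512 MN·m per $
Candidate V has the largest M.

candidate V, M = 239 MN·m per $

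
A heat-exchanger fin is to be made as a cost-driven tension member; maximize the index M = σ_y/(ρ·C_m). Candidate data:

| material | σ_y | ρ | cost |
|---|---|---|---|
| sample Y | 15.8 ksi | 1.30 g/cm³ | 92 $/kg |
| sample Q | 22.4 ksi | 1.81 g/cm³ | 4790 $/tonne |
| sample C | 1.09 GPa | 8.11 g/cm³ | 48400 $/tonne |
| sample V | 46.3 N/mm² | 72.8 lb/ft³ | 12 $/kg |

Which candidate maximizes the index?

Normalizing units and computing the index:
  sample Y: σ_y = 108.9 MPa, ρ = 1300 kg/m³, cost = 92.00 $/kg
  sample Q: σ_y = 154.4 MPa, ρ = 1810 kg/m³, cost = 4.790 $/kg
  sample C: σ_y = 1090 MPa, ρ = 8110 kg/m³, cost = 48.40 $/kg
  sample V: σ_y = 46.30 MPa, ρ = 1166 kg/m³, cost = 12.00 $/kg
  sample Q: M = 17.8 kN·m per $
  sample V: M = 3.31 kN·m per $
  sample C: M = 2.78 kN·m per $
  sample Y: M = 0.911 kN·m per $
The maximum is for sample Q.

sample Q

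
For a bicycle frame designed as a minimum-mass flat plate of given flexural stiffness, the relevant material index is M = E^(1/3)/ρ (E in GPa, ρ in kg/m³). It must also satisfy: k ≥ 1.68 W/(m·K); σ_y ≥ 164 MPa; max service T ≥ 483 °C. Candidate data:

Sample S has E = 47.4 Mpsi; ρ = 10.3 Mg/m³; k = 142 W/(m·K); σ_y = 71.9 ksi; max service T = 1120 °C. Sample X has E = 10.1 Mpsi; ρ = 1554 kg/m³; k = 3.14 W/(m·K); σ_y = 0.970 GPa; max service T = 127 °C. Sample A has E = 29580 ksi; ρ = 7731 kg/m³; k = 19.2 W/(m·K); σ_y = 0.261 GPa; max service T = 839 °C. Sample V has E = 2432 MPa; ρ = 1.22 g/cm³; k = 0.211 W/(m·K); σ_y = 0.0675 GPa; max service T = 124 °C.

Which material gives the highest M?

sample A

Screen on constraints: k ≥ 1.68 W/(m·K); σ_y ≥ 164 MPa; max service T ≥ 483 °C. Survivors: sample S, sample A.
Normalizing units and computing the index:
  sample S: E = 326.8 GPa, ρ = 10300 kg/m³
  sample A: E = 203.9 GPa, ρ = 7731 kg/m³
  sample A: M = 0.761×10⁻³
  sample S: M = 0.669×10⁻³
Sample A ranks first.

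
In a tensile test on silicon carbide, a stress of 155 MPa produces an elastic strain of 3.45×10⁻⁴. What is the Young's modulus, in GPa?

449 GPa

E = σ/ε = 155 MPa / 3.45×10⁻⁴ = 449300 MPa = 449 GPa.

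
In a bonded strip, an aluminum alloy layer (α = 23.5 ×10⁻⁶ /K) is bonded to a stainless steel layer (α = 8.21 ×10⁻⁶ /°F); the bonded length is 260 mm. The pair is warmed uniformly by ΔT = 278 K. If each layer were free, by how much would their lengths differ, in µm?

630 µm

stainless steel: α = 8.21×10⁻⁶/°F × 9/5 = 14.8×10⁻⁶/K.
Δα = |23.5 − 14.8|×10⁻⁶/K = 8.72×10⁻⁶/K.
ΔL_mismatch = Δα·L·ΔT = 8.72×10⁻⁶ × 260.0 mm × 278.0 K = 630 µm.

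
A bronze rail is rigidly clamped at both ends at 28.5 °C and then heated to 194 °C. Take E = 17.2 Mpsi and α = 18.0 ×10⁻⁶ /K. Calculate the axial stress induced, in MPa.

353 MPa

E = 17.2 Mpsi = 118.6 GPa.
ΔT = 165.5 K. Constrained thermal stress σ = E·α·ΔT = 118.6×10³ MPa × 18.0×10⁻⁶ × 165.5 = 353 MPa (compressive).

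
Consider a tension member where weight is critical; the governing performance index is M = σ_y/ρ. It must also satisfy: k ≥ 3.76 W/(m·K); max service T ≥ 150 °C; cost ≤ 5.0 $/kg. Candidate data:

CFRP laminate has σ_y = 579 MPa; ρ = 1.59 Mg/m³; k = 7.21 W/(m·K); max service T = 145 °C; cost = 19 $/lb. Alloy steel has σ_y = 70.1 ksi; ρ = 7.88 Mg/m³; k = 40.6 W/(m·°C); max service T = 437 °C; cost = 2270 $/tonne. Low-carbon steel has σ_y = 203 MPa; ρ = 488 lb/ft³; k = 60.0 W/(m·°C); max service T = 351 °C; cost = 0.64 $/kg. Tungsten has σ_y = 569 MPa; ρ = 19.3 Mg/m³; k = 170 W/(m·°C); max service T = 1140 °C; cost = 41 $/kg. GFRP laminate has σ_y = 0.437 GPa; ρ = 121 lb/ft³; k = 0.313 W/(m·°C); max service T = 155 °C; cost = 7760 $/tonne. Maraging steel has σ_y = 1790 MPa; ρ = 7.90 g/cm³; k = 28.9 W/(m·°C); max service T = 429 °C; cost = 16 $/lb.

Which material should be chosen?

Screen on constraints: k ≥ 3.76 W/(m·K); max service T ≥ 150 °C; cost ≤ 5.0 $/kg. Survivors: alloy steel, low-carbon steel.
Convert each candidate to consistent units, then evaluate M:
  alloy steel: σ_y = 483.3 MPa, ρ = 7880 kg/m³
  low-carbon steel: σ_y = 203.0 MPa, ρ = 7817 kg/m³
  alloy steel: M = 61.3 kN·m/kg
  low-carbon steel: M = 26.0 kN·m/kg
Alloy steel ranks first.

alloy steel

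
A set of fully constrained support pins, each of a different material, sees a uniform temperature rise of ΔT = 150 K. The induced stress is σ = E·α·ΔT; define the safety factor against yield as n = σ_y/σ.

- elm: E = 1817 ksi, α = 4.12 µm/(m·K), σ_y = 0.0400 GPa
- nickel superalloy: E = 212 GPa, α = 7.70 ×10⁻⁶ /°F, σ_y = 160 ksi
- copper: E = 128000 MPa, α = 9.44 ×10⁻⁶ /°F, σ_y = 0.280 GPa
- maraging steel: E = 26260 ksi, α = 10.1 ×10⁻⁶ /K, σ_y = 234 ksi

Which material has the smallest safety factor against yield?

copper

Converting E to GPa, α to ×10⁻⁶/K, σ_y to MPa, then σ and n for each:
  elm: E = 12.53, α = 4.12, σ_y = 40.00 → σ = 7.74 MPa, n = 5.17
  nickel superalloy: E = 212.0, α = 13.9, σ_y = 1103 → σ = 441 MPa, n = 2.50
  copper: E = 128.0, α = 17.0, σ_y = 280.0 → σ = 326 MPa, n = 0.858
  maraging steel: E = 181.1, α = 10.1, σ_y = 1613 → σ = 274 MPa, n = 5.88
Smallest n: copper with n = 0.858.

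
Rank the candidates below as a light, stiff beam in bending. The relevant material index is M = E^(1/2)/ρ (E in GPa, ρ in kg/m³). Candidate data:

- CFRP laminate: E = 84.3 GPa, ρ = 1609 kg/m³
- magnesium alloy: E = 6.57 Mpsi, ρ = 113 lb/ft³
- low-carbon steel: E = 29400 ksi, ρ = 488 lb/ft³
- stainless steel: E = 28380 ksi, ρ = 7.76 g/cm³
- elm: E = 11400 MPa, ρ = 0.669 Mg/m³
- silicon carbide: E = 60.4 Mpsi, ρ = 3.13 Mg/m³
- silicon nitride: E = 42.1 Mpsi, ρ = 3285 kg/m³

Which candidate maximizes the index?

silicon carbide

After converting to SI:
  CFRP laminate: E = 84.30 GPa, ρ = 1609 kg/m³
  magnesium alloy: E = 45.30 GPa, ρ = 1810 kg/m³
  low-carbon steel: E = 202.7 GPa, ρ = 7817 kg/m³
  stainless steel: E = 195.7 GPa, ρ = 7760 kg/m³
  elm: E = 11.40 GPa, ρ = 669.0 kg/m³
  silicon carbide: E = 416.4 GPa, ρ = 3130 kg/m³
  silicon nitride: E = 290.3 GPa, ρ = 3285 kg/m³
  silicon carbide: M = 6.52×10⁻³
  CFRP laminate: M = 5.71×10⁻³
  silicon nitride: M = 5.19×10⁻³
  elm: M = 5.05×10⁻³
  magnesium alloy: M = 3.72×10⁻³
  low-carbon steel: M = 1.82×10⁻³
  stainless steel: M = 1.80×10⁻³
The maximum is for silicon carbide.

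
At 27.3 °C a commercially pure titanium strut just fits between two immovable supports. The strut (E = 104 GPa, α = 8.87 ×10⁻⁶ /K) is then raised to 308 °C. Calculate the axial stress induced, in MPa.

ΔT = 280.7 K. Constrained thermal stress σ = E·α·ΔT = 104.0×10³ MPa × 8.87×10⁻⁶ × 280.7 = 259 MPa (compressive).

259 MPa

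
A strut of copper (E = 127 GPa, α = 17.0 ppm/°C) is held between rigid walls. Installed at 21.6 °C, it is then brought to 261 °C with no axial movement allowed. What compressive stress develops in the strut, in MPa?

517 MPa

ΔT = 239.4 K. Constrained thermal stress σ = E·α·ΔT = 127.0×10³ MPa × 17.0×10⁻⁶ × 239.4 = 517 MPa (compressive).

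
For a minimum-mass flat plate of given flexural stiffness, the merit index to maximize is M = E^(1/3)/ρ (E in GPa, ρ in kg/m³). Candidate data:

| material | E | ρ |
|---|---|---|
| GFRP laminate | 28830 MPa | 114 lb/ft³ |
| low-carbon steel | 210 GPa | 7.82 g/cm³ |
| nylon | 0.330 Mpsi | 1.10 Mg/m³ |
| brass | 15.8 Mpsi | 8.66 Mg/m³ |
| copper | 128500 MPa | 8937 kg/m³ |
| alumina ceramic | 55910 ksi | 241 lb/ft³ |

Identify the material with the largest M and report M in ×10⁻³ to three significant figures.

alumina ceramic, M = 1.89×10⁻³

After converting to SI:
  GFRP laminate: E = 28.83 GPa, ρ = 1826 kg/m³
  low-carbon steel: E = 210.0 GPa, ρ = 7820 kg/m³
  nylon: E = 2.275 GPa, ρ = 1100 kg/m³
  brass: E = 108.9 GPa, ρ = 8660 kg/m³
  copper: E = 128.5 GPa, ρ = 8937 kg/m³
  alumina ceramic: E = 385.5 GPa, ρ = 3860 kg/m³
  alumina ceramic: M = 1.89×10⁻³
  GFRP laminate: M = 1.68×10⁻³
  nylon: M = 1.20×10⁻³
  low-carbon steel: M = 0.760×10⁻³
  copper: M = 0.565×10⁻³
  brass: M = 0.551×10⁻³
Highest index: alumina ceramic.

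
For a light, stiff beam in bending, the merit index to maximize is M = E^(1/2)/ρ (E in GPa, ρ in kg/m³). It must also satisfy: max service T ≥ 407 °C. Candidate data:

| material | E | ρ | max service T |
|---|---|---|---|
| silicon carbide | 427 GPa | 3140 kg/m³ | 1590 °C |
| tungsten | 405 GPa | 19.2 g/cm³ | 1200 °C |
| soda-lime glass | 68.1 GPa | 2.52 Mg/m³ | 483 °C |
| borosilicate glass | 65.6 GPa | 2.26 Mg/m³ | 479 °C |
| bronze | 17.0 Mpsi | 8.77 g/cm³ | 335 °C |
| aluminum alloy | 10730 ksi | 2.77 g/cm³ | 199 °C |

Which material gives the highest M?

Screen on constraints: max service T ≥ 407 °C. Survivors: silicon carbide, tungsten, soda-lime glass, borosilicate glass.
Convert each candidate to consistent units, then evaluate M:
  silicon carbide: E = 427.0 GPa, ρ = 3140 kg/m³
  tungsten: E = 405.0 GPa, ρ = 19200 kg/m³
  soda-lime glass: E = 68.10 GPa, ρ = 2520 kg/m³
  borosilicate glass: E = 65.60 GPa, ρ = 2260 kg/m³
  silicon carbide: M = 6.58×10⁻³
  borosilicate glass: M = 3.58×10⁻³
  soda-lime glass: M = 3.27×10⁻³
  tungsten: M = 1.05×10⁻³
Silicon carbide ranks first.

silicon carbide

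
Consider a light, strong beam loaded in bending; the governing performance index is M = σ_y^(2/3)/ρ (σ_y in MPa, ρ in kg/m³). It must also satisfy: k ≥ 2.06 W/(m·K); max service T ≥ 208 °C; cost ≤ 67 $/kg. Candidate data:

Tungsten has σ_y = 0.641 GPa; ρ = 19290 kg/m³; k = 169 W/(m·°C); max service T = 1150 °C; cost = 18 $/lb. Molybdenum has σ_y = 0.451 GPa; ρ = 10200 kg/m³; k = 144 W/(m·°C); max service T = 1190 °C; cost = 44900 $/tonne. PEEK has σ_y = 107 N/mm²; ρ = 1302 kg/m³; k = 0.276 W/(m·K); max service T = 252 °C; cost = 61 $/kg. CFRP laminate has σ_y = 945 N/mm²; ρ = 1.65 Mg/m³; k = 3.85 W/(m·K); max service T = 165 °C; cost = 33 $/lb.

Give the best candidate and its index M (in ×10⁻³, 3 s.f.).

Screen on constraints: k ≥ 2.06 W/(m·K); max service T ≥ 208 °C; cost ≤ 67 $/kg. Survivors: tungsten, molybdenum.
Normalizing units and computing the index:
  tungsten: σ_y = 641.0 MPa, ρ = 19290 kg/m³
  molybdenum: σ_y = 451.0 MPa, ρ = 10200 kg/m³
  molybdenum: M = 5.77×10⁻³
  tungsten: M = 3.85×10⁻³
The maximum is for molybdenum.

molybdenum, M = 5.77×10⁻³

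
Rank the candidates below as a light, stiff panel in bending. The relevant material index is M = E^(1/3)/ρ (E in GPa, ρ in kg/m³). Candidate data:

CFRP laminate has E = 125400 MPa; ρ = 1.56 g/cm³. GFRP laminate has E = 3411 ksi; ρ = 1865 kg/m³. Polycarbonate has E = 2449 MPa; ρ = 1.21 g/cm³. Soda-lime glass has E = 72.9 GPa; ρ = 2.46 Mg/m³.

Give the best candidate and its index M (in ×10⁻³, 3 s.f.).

After converting to SI:
  CFRP laminate: E = 125.4 GPa, ρ = 1560 kg/m³
  GFRP laminate: E = 23.52 GPa, ρ = 1865 kg/m³
  polycarbonate: E = 2.449 GPa, ρ = 1210 kg/m³
  soda-lime glass: E = 72.90 GPa, ρ = 2460 kg/m³
  CFRP laminate: M = 3.21×10⁻³
  soda-lime glass: M = 1.70×10⁻³
  GFRP laminate: M = 1.54×10⁻³
  polycarbonate: M = 1.11×10⁻³
CFRP laminate ranks first.

CFRP laminate, M = 3.21×10⁻³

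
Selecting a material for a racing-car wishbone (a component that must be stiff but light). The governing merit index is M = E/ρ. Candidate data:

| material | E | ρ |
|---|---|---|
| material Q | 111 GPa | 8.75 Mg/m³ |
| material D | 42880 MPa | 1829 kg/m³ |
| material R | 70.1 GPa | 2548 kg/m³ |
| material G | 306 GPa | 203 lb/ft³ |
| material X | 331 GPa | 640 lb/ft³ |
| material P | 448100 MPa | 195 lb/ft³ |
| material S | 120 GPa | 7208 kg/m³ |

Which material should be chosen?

material P

In SI units:
  material Q: E = 111.0 GPa, ρ = 8750 kg/m³
  material D: E = 42.88 GPa, ρ = 1829 kg/m³
  material R: E = 70.10 GPa, ρ = 2548 kg/m³
  material G: E = 306.0 GPa, ρ = 3252 kg/m³
  material X: E = 331.0 GPa, ρ = 10250 kg/m³
  material P: E = 448.1 GPa, ρ = 3124 kg/m³
  material S: E = 120.0 GPa, ρ = 7208 kg/m³
  material P: M = 143 MN·m/kg
  material G: M = 94.1 MN·m/kg
  material X: M = 32.3 MN·m/kg
  material R: M = 27.5 MN·m/kg
  material D: M = 23.4 MN·m/kg
  material S: M = 16.6 MN·m/kg
  material Q: M = 12.7 MN·m/kg
The maximum is for material P.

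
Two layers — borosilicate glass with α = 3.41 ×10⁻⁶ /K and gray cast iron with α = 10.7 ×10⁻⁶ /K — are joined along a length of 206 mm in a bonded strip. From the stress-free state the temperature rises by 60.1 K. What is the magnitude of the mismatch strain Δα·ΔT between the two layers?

4.38×10⁻⁴

Δα = |3.41 − 10.7|×10⁻⁶/K = 7.29×10⁻⁶/K.
Mismatch strain = Δα·ΔT = 7.29×10⁻⁶ × 60.1 = 4.38×10⁻⁴.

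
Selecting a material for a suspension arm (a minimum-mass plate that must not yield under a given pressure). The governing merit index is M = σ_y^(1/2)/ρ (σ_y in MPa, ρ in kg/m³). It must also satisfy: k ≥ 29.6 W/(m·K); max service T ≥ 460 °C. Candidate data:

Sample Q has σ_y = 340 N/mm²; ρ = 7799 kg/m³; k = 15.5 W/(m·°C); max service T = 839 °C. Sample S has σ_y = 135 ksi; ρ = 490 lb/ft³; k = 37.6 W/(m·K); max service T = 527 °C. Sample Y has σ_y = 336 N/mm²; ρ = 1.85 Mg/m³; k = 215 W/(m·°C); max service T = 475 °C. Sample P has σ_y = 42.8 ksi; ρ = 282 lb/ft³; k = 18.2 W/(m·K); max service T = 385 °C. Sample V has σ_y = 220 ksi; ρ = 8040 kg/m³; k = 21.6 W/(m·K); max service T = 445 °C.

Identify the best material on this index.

Screen on constraints: k ≥ 29.6 W/(m·K); max service T ≥ 460 °C. Survivors: sample S, sample Y.
Convert each candidate to consistent units, then evaluate M:
  sample S: σ_y = 930.8 MPa, ρ = 7849 kg/m³
  sample Y: σ_y = 336.0 MPa, ρ = 1850 kg/m³
  sample Y: M = 9.91×10⁻³
  sample S: M = 3.89×10⁻³
The maximum is for sample Y.

sample Y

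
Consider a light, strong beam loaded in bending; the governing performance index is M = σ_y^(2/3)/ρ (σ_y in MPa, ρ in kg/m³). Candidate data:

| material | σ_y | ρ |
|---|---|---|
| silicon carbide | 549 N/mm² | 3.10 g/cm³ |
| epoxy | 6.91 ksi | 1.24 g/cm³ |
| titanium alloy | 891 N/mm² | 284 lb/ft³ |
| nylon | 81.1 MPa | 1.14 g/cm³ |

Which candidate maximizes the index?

silicon carbide

Putting every candidate on a common basis:
  silicon carbide: σ_y = 549.0 MPa, ρ = 3100 kg/m³
  epoxy: σ_y = 47.64 MPa, ρ = 1240 kg/m³
  titanium alloy: σ_y = 891.0 MPa, ρ = 4549 kg/m³
  nylon: σ_y = 81.10 MPa, ρ = 1140 kg/m³
  silicon carbide: M = 21.6×10⁻³
  titanium alloy: M = 20.4×10⁻³
  nylon: M = 16.4×10⁻³
  epoxy: M = 10.6×10⁻³
Highest index: silicon carbide.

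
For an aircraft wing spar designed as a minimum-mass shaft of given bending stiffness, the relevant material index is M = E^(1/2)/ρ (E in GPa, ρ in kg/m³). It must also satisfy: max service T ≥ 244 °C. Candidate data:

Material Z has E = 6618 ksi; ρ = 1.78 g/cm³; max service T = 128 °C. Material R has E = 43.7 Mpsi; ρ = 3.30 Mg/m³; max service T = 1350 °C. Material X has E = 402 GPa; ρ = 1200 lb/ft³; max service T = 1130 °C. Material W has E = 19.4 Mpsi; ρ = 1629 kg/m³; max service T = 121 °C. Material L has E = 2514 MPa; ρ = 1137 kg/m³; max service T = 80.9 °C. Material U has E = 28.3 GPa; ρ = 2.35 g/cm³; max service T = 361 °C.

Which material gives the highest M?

Screen on constraints: max service T ≥ 244 °C. Survivors: material R, material X, material U.
In SI units:
  material R: E = 301.3 GPa, ρ = 3300 kg/m³
  material X: E = 402.0 GPa, ρ = 19220 kg/m³
  material U: E = 28.30 GPa, ρ = 2350 kg/m³
  material R: M = 5.26×10⁻³
  material U: M = 2.26×10⁻³
  material X: M = 1.04×10⁻³
The maximum is for material R.

material R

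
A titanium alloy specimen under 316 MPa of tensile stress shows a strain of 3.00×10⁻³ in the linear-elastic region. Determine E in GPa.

105 GPa

E = σ/ε = 316 MPa / 3.00×10⁻³ = 105300 MPa = 105 GPa.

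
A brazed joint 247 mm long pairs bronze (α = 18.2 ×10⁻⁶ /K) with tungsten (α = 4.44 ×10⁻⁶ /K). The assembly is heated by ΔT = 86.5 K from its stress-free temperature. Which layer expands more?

α(bronze) = 18.2×10⁻⁶/K vs α(tungsten) = 4.44×10⁻⁶/K.
Higher α expands more for the same ΔT: bronze.

bronze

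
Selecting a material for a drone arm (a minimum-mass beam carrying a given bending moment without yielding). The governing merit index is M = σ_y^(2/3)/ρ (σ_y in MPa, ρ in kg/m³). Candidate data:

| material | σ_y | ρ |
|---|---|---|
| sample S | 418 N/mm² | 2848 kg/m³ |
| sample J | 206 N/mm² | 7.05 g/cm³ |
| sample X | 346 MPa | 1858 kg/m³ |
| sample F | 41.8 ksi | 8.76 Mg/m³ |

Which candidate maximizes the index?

sample X

In SI units:
  sample S: σ_y = 418.0 MPa, ρ = 2848 kg/m³
  sample J: σ_y = 206.0 MPa, ρ = 7050 kg/m³
  sample X: σ_y = 346.0 MPa, ρ = 1858 kg/m³
  sample F: σ_y = 288.2 MPa, ρ = 8760 kg/m³
  sample X: M = 26.5×10⁻³
  sample S: M = 19.6×10⁻³
  sample F: M = 4.98×10⁻³
  sample J: M = 4.95×10⁻³
Sample X has the largest M.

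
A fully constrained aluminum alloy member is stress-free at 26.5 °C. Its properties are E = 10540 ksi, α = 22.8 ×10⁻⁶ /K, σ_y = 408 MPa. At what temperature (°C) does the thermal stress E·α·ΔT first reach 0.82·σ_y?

228 °C

E = 10540 ksi = 72.67 GPa.
E·α·ΔT = 334.6 MPa ⇒ ΔT = 334.6 / (72.67×10³ × 22.8×10⁻⁶) = 201.9 K.
T = 26.5 + 201.9 = 228.4 °C.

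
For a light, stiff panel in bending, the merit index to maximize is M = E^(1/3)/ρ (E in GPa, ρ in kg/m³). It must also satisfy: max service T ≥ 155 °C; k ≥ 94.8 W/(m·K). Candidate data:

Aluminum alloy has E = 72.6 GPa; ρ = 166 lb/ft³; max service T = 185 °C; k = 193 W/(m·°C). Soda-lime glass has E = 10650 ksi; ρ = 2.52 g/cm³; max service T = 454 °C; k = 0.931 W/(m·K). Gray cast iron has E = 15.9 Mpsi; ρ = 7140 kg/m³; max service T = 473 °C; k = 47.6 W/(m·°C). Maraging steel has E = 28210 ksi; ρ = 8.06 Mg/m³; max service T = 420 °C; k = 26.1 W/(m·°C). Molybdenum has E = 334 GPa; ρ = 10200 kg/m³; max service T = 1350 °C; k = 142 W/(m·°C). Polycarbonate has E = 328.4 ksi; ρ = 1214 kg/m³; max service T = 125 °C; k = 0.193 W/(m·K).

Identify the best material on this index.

aluminum alloy

Screen on constraints: max service T ≥ 155 °C; k ≥ 94.8 W/(m·K). Survivors: aluminum alloy, molybdenum.
Putting every candidate on a common basis:
  aluminum alloy: E = 72.60 GPa, ρ = 2659 kg/m³
  molybdenum: E = 334.0 GPa, ρ = 10200 kg/m³
  aluminum alloy: M = 1.57×10⁻³
  molybdenum: M = 0.680×10⁻³
Aluminum alloy has the largest M.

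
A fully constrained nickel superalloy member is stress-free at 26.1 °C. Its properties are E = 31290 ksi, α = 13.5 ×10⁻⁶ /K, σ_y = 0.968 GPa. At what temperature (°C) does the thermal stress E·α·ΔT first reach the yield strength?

E = 31290 ksi = 215.7 GPa.
σ_y = 0.968 GPa = 968.0 MPa.
E·α·ΔT = 968.0 MPa ⇒ ΔT = 968.0 / (215.7×10³ × 13.5×10⁻⁶) = 332.4 K.
T = 26.1 + 332.4 = 358.5 °C.

358 °C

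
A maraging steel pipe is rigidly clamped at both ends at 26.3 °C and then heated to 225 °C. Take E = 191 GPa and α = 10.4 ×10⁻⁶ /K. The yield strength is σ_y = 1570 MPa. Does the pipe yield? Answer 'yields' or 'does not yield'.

ΔT = 198.7 K. Constrained thermal stress σ = E·α·ΔT = 191.0×10³ MPa × 10.4×10⁻⁶ × 198.7 = 395 MPa (compressive).
Compare to σ_y = 1570 MPa: σ < σ_y, so it does not yield.

does not yield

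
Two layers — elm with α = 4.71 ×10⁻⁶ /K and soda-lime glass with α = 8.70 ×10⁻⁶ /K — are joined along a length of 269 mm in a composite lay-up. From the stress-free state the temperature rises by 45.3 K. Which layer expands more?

α(elm) = 4.71×10⁻⁶/K vs α(soda-lime glass) = 8.70×10⁻⁶/K.
Higher α expands more for the same ΔT: soda-lime glass.

soda-lime glass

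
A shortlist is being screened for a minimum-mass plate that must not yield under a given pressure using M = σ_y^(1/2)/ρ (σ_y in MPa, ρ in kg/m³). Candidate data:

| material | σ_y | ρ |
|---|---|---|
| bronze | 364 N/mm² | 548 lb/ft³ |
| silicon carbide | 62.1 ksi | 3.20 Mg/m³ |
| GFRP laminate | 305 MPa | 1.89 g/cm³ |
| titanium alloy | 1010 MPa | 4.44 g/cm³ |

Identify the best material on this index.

GFRP laminate

After converting to SI:
  bronze: σ_y = 364.0 MPa, ρ = 8778 kg/m³
  silicon carbide: σ_y = 428.2 MPa, ρ = 3200 kg/m³
  GFRP laminate: σ_y = 305.0 MPa, ρ = 1890 kg/m³
  titanium alloy: σ_y = 1010 MPa, ρ = 4440 kg/m³
  GFRP laminate: M = 9.24×10⁻³
  titanium alloy: M = 7.16×10⁻³
  silicon carbide: M = 6.47×10⁻³
  bronze: M = 2.17×10⁻³
Highest index: GFRP laminate.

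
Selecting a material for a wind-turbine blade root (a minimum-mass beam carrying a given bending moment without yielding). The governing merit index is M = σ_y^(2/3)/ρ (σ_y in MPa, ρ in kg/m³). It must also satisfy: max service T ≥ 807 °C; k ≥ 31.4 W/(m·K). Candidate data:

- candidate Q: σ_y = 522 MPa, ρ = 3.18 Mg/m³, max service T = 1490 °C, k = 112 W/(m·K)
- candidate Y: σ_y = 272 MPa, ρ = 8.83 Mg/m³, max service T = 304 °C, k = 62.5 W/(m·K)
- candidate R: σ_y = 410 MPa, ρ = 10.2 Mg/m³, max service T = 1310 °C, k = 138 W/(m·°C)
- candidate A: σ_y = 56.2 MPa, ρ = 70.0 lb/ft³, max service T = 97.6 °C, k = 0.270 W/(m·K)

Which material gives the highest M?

candidate Q

Screen on constraints: max service T ≥ 807 °C; k ≥ 31.4 W/(m·K). Survivors: candidate Q, candidate R.
In SI units:
  candidate Q: σ_y = 522.0 MPa, ρ = 3180 kg/m³
  candidate R: σ_y = 410.0 MPa, ρ = 10200 kg/m³
  candidate Q: M = 20.4×10⁻³
  candidate R: M = 5.41×10⁻³
Candidate Q ranks first.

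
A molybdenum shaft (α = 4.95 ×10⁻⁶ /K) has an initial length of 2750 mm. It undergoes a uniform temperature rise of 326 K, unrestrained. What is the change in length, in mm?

4.44 mm

ΔL = α·L₀·ΔT = 4.95×10⁻⁶ × 2750 mm × 326.0 K = 4.44 mm.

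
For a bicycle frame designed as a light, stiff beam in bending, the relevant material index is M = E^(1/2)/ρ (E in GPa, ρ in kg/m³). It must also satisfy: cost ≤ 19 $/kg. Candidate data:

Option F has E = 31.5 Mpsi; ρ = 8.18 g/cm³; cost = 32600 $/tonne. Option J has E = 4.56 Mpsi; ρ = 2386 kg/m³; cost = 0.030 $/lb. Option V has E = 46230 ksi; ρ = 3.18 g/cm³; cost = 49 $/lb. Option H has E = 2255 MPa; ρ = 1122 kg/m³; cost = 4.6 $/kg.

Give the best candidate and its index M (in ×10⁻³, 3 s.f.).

option J, M = 2.35×10⁻³

Screen on constraints: cost ≤ 19 $/kg. Survivors: option J, option H.
Normalizing units and computing the index:
  option J: E = 31.44 GPa, ρ = 2386 kg/m³
  option H: E = 2.255 GPa, ρ = 1122 kg/m³
  option J: M = 2.35×10⁻³
  option H: M = 1.34×10⁻³
Option J ranks first.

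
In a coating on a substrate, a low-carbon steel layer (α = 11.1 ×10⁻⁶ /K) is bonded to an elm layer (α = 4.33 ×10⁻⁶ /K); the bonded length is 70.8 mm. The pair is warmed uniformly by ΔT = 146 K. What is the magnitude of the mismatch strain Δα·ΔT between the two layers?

Δα = |11.1 − 4.33|×10⁻⁶/K = 6.77×10⁻⁶/K.
Mismatch strain = Δα·ΔT = 6.77×10⁻⁶ × 146.0 = 9.88×10⁻⁴.

9.88×10⁻⁴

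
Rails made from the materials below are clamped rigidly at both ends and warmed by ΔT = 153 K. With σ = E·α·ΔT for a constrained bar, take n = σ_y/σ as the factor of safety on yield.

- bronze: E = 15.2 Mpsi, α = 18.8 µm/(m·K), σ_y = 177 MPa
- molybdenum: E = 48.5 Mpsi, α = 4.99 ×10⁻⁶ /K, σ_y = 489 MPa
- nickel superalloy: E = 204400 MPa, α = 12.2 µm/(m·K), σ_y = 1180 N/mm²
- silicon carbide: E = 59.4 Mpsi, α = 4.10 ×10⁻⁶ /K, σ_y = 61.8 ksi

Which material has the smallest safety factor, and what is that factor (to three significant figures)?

bronze, n = 0.587

With everything in SI (GPa, ×10⁻⁶/K, MPa):
  bronze: E = 104.8, α = 18.8, σ_y = 177.0 → σ = 301 MPa, n = 0.587
  molybdenum: E = 334.4, α = 4.99, σ_y = 489.0 → σ = 255 MPa, n = 1.92
  nickel superalloy: E = 204.4, α = 12.2, σ_y = 1180 → σ = 382 MPa, n = 3.09
  silicon carbide: E = 409.5, α = 4.10, σ_y = 426.1 → σ = 257 MPa, n = 1.66
Bronze has the lowest safety factor, n = 0.587.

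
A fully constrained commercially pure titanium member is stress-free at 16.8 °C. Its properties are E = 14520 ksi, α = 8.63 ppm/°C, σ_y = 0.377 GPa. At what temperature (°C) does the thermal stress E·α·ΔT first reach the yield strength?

E = 14520 ksi = 100.1 GPa.
σ_y = 0.377 GPa = 377.0 MPa.
E·α·ΔT = 377.0 MPa ⇒ ΔT = 377.0 / (100.1×10³ × 8.63×10⁻⁶) = 436.4 K.
T = 16.8 + 436.4 = 453.2 °C.

453 °C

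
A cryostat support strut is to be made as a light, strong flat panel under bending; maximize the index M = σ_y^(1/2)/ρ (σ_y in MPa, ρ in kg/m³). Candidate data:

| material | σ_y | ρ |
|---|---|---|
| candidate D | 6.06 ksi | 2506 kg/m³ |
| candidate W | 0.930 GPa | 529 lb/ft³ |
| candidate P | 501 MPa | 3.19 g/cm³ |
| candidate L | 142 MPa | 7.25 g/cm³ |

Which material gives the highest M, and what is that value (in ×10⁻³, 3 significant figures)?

After converting to SI:
  candidate D: σ_y = 41.78 MPa, ρ = 2506 kg/m³
  candidate W: σ_y = 930.0 MPa, ρ = 8474 kg/m³
  candidate P: σ_y = 501.0 MPa, ρ = 3190 kg/m³
  candidate L: σ_y = 142.0 MPa, ρ = 7250 kg/m³
  candidate P: M = 7.02×10⁻³
  candidate W: M = 3.60×10⁻³
  candidate D: M = 2.58×10⁻³
  candidate L: M = 1.64×10⁻³
Candidate P has the largest M.

candidate P, M = 7.02×10⁻³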